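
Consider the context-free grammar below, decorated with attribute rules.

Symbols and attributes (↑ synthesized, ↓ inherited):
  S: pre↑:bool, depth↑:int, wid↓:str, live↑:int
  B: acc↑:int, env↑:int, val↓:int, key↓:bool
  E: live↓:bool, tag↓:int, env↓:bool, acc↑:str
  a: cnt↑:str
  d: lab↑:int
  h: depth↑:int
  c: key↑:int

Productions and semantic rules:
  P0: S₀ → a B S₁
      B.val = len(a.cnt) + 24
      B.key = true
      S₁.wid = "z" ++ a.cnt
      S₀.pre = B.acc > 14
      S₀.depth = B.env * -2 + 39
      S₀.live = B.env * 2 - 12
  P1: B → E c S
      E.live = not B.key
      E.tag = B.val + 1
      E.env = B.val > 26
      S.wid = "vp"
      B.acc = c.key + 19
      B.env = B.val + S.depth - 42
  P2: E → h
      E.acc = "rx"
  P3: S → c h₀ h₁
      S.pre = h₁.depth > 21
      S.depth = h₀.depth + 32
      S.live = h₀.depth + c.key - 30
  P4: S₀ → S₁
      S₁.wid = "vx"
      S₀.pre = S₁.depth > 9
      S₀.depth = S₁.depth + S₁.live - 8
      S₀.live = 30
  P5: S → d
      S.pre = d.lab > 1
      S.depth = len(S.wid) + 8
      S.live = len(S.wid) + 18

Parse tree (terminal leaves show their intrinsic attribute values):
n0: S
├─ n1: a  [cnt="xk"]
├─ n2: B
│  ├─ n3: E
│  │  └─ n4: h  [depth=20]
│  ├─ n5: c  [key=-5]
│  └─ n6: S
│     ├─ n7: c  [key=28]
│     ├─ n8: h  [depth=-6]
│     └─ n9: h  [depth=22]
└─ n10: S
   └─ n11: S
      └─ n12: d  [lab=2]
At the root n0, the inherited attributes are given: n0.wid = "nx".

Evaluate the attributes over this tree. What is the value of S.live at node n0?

8

1. n0.wid = "nx"  [given at root]
2. n1.cnt = "xk"  [terminal]
3. n2.val = 26  [len(a.cnt) + 24]
4. n2.key = true  [true]
5. n3.live = false  [not B.key]
6. n3.tag = 27  [B.val + 1]
7. n3.env = false  [B.val > 26]
8. n4.depth = 20  [terminal]
9. n3.acc = "rx"  ["rx"]
10. n5.key = -5  [terminal]
11. n6.wid = "vp"  ["vp"]
12. n7.key = 28  [terminal]
13. n8.depth = -6  [terminal]
14. n9.depth = 22  [terminal]
15. n6.pre = true  [h₁.depth > 21]
16. n6.depth = 26  [h₀.depth + 32]
17. n6.live = -8  [h₀.depth + c.key - 30]
18. n2.acc = 14  [c.key + 19]
19. n2.env = 10  [B.val + S.depth - 42]
20. n10.wid = "zxk"  ["z" ++ a.cnt]
21. n11.wid = "vx"  ["vx"]
22. n12.lab = 2  [terminal]
23. n11.pre = true  [d.lab > 1]
24. n11.depth = 10  [len(S.wid) + 8]
25. n11.live = 20  [len(S.wid) + 18]
26. n10.pre = true  [S₁.depth > 9]
27. n10.depth = 22  [S₁.depth + S₁.live - 8]
28. n10.live = 30  [30]
29. n0.pre = false  [B.acc > 14]
30. n0.depth = 19  [B.env * -2 + 39]
31. n0.live = 8  [B.env * 2 - 12]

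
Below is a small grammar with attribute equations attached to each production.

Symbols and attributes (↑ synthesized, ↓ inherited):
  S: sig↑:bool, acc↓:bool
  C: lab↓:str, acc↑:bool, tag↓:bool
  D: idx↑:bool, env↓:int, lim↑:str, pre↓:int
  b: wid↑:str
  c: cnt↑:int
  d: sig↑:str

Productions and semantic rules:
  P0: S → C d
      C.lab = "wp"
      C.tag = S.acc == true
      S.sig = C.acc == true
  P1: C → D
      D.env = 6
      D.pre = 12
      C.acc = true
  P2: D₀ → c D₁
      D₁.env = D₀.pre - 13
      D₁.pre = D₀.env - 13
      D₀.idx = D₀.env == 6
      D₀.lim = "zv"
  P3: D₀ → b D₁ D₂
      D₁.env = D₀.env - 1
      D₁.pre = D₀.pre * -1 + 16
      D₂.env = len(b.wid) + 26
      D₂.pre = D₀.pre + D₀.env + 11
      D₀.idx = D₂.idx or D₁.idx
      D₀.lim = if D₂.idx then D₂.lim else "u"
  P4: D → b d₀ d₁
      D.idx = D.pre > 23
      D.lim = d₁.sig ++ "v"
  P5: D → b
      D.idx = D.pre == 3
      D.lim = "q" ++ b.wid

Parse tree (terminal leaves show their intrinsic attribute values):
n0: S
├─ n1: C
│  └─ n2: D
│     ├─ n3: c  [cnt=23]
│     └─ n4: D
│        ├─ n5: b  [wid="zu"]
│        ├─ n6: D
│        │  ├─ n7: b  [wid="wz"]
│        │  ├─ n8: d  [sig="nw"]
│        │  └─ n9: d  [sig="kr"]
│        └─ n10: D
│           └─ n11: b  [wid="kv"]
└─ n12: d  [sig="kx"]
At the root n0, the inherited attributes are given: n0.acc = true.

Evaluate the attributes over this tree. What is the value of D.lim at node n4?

"qkv"

1. n0.acc = true  [given at root]
2. n1.lab = "wp"  ["wp"]
3. n1.tag = true  [S.acc == true]
4. n2.env = 6  [6]
5. n2.pre = 12  [12]
6. n3.cnt = 23  [terminal]
7. n4.env = -1  [D₀.pre - 13]
8. n4.pre = -7  [D₀.env - 13]
9. n5.wid = "zu"  [terminal]
10. n6.env = -2  [D₀.env - 1]
11. n6.pre = 23  [D₀.pre * -1 + 16]
12. n7.wid = "wz"  [terminal]
13. n8.sig = "nw"  [terminal]
14. n9.sig = "kr"  [terminal]
15. n6.idx = false  [D.pre > 23]
16. n6.lim = "krv"  [d₁.sig ++ "v"]
17. n10.env = 28  [len(b.wid) + 26]
18. n10.pre = 3  [D₀.pre + D₀.env + 11]
19. n11.wid = "kv"  [terminal]
20. n10.idx = true  [D.pre == 3]
21. n10.lim = "qkv"  ["q" ++ b.wid]
22. n4.idx = true  [D₂.idx or D₁.idx]
23. n4.lim = "qkv"  [if D₂.idx then D₂.lim else "u"]
24. n2.idx = true  [D₀.env == 6]
25. n2.lim = "zv"  ["zv"]
26. n1.acc = true  [true]
27. n12.sig = "kx"  [terminal]
28. n0.sig = true  [C.acc == true]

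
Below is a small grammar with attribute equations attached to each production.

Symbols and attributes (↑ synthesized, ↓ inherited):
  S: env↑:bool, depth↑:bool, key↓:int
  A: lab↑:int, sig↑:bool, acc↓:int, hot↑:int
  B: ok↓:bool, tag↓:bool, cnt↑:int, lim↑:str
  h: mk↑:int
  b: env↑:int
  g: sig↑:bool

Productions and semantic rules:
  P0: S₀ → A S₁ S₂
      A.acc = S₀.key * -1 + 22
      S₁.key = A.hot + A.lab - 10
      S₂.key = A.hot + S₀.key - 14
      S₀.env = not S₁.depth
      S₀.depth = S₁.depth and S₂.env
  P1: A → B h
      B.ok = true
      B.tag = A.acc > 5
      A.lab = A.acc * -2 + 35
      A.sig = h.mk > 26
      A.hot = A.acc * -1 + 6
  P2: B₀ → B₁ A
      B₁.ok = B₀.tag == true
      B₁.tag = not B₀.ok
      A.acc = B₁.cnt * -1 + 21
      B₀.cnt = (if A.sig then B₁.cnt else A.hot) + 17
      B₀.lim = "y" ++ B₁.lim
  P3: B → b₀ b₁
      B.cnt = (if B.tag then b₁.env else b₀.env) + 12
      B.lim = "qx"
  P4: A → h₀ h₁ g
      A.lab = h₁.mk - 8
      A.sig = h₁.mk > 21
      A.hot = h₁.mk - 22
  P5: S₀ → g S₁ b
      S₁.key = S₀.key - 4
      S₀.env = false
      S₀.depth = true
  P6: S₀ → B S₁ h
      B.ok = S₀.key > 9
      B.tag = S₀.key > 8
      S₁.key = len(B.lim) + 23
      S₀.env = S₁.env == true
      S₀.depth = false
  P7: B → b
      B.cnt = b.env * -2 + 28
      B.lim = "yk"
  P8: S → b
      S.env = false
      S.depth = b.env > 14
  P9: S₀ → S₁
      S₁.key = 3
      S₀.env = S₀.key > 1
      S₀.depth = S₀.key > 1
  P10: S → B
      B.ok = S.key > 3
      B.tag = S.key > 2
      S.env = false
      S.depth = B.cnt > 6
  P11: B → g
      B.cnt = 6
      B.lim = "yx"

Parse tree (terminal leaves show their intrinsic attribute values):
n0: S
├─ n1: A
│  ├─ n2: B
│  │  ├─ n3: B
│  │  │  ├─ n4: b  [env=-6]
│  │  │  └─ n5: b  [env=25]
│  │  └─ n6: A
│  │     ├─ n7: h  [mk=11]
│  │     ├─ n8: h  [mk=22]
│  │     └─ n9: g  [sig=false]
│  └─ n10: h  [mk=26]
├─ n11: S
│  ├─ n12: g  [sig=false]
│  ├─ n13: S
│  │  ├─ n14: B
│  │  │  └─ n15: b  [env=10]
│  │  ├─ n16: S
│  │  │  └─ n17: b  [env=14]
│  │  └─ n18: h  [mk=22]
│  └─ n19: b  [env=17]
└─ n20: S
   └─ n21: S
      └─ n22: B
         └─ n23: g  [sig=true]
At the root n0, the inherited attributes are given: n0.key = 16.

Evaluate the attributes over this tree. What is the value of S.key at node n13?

9

1. n0.key = 16  [given at root]
2. n1.acc = 6  [S₀.key * -1 + 22]
3. n2.ok = true  [true]
4. n2.tag = true  [A.acc > 5]
5. n3.ok = true  [B₀.tag == true]
6. n3.tag = false  [not B₀.ok]
7. n4.env = -6  [terminal]
8. n5.env = 25  [terminal]
9. n3.cnt = 6  [(if B.tag then b₁.env else b₀.env) + 12]
10. n3.lim = "qx"  ["qx"]
11. n6.acc = 15  [B₁.cnt * -1 + 21]
12. n7.mk = 11  [terminal]
13. n8.mk = 22  [terminal]
14. n9.sig = false  [terminal]
15. n6.lab = 14  [h₁.mk - 8]
16. n6.sig = true  [h₁.mk > 21]
17. n6.hot = 0  [h₁.mk - 22]
18. n2.cnt = 23  [(if A.sig then B₁.cnt else A.hot) + 17]
19. n2.lim = "yqx"  ["y" ++ B₁.lim]
20. n10.mk = 26  [terminal]
21. n1.lab = 23  [A.acc * -2 + 35]
22. n1.sig = false  [h.mk > 26]
23. n1.hot = 0  [A.acc * -1 + 6]
24. n11.key = 13  [A.hot + A.lab - 10]
25. n12.sig = false  [terminal]
26. n13.key = 9  [S₀.key - 4]
27. n14.ok = false  [S₀.key > 9]
28. n14.tag = true  [S₀.key > 8]
29. n15.env = 10  [terminal]
30. n14.cnt = 8  [b.env * -2 + 28]
31. n14.lim = "yk"  ["yk"]
32. n16.key = 25  [len(B.lim) + 23]
33. n17.env = 14  [terminal]
34. n16.env = false  [false]
35. n16.depth = false  [b.env > 14]
36. n18.mk = 22  [terminal]
37. n13.env = false  [S₁.env == true]
38. n13.depth = false  [false]
39. n19.env = 17  [terminal]
40. n11.env = false  [false]
41. n11.depth = true  [true]
42. n20.key = 2  [A.hot + S₀.key - 14]
43. n21.key = 3  [3]
44. n22.ok = false  [S.key > 3]
45. n22.tag = true  [S.key > 2]
46. n23.sig = true  [terminal]
47. n22.cnt = 6  [6]
48. n22.lim = "yx"  ["yx"]
49. n21.env = false  [false]
50. n21.depth = false  [B.cnt > 6]
51. n20.env = true  [S₀.key > 1]
52. n20.depth = true  [S₀.key > 1]
53. n0.env = false  [not S₁.depth]
54. n0.depth = true  [S₁.depth and S₂.env]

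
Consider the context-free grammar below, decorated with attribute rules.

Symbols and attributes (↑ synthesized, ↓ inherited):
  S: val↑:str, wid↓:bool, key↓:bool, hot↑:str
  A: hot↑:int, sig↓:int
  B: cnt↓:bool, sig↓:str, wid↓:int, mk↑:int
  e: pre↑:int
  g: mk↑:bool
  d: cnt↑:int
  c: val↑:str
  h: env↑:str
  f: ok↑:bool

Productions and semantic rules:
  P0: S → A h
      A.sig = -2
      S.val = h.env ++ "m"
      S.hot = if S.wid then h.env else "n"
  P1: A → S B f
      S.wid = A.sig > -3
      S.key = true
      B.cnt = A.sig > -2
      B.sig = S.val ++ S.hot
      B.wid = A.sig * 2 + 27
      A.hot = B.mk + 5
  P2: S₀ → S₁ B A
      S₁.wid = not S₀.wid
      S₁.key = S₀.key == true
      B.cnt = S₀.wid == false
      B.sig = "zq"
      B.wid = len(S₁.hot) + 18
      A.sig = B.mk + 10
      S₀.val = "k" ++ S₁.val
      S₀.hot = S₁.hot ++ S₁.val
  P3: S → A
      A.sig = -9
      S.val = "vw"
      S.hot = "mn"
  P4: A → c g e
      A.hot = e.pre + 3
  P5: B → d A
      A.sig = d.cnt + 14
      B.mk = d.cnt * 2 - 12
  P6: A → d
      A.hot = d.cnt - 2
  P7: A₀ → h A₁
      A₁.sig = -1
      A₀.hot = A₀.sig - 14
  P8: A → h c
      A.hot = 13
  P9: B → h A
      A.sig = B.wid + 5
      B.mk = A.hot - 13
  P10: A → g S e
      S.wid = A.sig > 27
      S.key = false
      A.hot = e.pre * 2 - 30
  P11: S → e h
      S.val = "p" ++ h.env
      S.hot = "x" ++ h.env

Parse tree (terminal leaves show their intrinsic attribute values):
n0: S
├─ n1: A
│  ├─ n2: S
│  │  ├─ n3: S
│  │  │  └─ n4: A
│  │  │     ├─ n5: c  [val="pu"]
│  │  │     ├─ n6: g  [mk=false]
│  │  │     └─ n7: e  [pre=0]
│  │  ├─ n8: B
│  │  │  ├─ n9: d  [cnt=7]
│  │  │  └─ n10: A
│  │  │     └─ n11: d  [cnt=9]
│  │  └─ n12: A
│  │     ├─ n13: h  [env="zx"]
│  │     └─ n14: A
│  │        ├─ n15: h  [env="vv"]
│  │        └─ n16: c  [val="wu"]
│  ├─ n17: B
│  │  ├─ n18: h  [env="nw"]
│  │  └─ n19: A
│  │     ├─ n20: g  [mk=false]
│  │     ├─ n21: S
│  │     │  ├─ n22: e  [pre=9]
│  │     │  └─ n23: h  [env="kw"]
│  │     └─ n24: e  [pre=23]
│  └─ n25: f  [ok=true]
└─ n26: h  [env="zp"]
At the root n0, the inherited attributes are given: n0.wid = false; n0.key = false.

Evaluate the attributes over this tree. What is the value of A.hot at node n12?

-2

1. n0.wid = false  [given at root]
2. n0.key = false  [given at root]
3. n1.sig = -2  [-2]
4. n2.wid = true  [A.sig > -3]
5. n2.key = true  [true]
6. n3.wid = false  [not S₀.wid]
7. n3.key = true  [S₀.key == true]
8. n4.sig = -9  [-9]
9. n5.val = "pu"  [terminal]
10. n6.mk = false  [terminal]
11. n7.pre = 0  [terminal]
12. n4.hot = 3  [e.pre + 3]
13. n3.val = "vw"  ["vw"]
14. n3.hot = "mn"  ["mn"]
15. n8.cnt = false  [S₀.wid == false]
16. n8.sig = "zq"  ["zq"]
17. n8.wid = 20  [len(S₁.hot) + 18]
18. n9.cnt = 7  [terminal]
19. n10.sig = 21  [d.cnt + 14]
20. n11.cnt = 9  [terminal]
21. n10.hot = 7  [d.cnt - 2]
22. n8.mk = 2  [d.cnt * 2 - 12]
23. n12.sig = 12  [B.mk + 10]
24. n13.env = "zx"  [terminal]
25. n14.sig = -1  [-1]
26. n15.env = "vv"  [terminal]
27. n16.val = "wu"  [terminal]
28. n14.hot = 13  [13]
29. n12.hot = -2  [A₀.sig - 14]
30. n2.val = "kvw"  ["k" ++ S₁.val]
31. n2.hot = "mnvw"  [S₁.hot ++ S₁.val]
32. n17.cnt = false  [A.sig > -2]
33. n17.sig = "kvwmnvw"  [S.val ++ S.hot]
34. n17.wid = 23  [A.sig * 2 + 27]
35. n18.env = "nw"  [terminal]
36. n19.sig = 28  [B.wid + 5]
37. n20.mk = false  [terminal]
38. n21.wid = true  [A.sig > 27]
39. n21.key = false  [false]
40. n22.pre = 9  [terminal]
41. n23.env = "kw"  [terminal]
42. n21.val = "pkw"  ["p" ++ h.env]
43. n21.hot = "xkw"  ["x" ++ h.env]
44. n24.pre = 23  [terminal]
45. n19.hot = 16  [e.pre * 2 - 30]
46. n17.mk = 3  [A.hot - 13]
47. n25.ok = true  [terminal]
48. n1.hot = 8  [B.mk + 5]
49. n26.env = "zp"  [terminal]
50. n0.val = "zpm"  [h.env ++ "m"]
51. n0.hot = "n"  [if S.wid then h.env else "n"]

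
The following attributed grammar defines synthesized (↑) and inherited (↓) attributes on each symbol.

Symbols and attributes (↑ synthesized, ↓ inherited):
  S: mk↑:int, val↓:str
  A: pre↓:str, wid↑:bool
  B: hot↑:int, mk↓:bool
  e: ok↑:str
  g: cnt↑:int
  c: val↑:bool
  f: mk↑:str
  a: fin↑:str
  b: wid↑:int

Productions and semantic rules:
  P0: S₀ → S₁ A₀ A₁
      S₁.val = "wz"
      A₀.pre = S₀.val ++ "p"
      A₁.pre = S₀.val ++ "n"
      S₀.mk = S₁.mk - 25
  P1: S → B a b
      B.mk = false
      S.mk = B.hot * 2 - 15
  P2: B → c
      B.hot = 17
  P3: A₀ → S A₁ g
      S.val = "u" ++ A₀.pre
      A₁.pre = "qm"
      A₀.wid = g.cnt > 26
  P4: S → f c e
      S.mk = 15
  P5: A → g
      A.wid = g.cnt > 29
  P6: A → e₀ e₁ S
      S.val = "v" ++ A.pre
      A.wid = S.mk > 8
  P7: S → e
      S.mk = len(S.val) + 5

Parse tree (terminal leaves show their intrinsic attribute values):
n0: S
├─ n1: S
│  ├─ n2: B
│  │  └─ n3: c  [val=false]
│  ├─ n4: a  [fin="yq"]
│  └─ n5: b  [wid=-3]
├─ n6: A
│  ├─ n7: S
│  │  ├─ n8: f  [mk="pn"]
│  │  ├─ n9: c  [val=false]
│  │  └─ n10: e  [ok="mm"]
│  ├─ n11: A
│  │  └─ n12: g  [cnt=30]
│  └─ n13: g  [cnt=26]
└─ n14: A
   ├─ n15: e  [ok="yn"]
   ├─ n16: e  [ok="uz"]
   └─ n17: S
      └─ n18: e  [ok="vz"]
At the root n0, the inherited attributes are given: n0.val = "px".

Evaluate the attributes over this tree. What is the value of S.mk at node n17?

9

1. n0.val = "px"  [given at root]
2. n1.val = "wz"  ["wz"]
3. n2.mk = false  [false]
4. n3.val = false  [terminal]
5. n2.hot = 17  [17]
6. n4.fin = "yq"  [terminal]
7. n5.wid = -3  [terminal]
8. n1.mk = 19  [B.hot * 2 - 15]
9. n6.pre = "pxp"  [S₀.val ++ "p"]
10. n7.val = "upxp"  ["u" ++ A₀.pre]
11. n8.mk = "pn"  [terminal]
12. n9.val = false  [terminal]
13. n10.ok = "mm"  [terminal]
14. n7.mk = 15  [15]
15. n11.pre = "qm"  ["qm"]
16. n12.cnt = 30  [terminal]
17. n11.wid = true  [g.cnt > 29]
18. n13.cnt = 26  [terminal]
19. n6.wid = false  [g.cnt > 26]
20. n14.pre = "pxn"  [S₀.val ++ "n"]
21. n15.ok = "yn"  [terminal]
22. n16.ok = "uz"  [terminal]
23. n17.val = "vpxn"  ["v" ++ A.pre]
24. n18.ok = "vz"  [terminal]
25. n17.mk = 9  [len(S.val) + 5]
26. n14.wid = true  [S.mk > 8]
27. n0.mk = -6  [S₁.mk - 25]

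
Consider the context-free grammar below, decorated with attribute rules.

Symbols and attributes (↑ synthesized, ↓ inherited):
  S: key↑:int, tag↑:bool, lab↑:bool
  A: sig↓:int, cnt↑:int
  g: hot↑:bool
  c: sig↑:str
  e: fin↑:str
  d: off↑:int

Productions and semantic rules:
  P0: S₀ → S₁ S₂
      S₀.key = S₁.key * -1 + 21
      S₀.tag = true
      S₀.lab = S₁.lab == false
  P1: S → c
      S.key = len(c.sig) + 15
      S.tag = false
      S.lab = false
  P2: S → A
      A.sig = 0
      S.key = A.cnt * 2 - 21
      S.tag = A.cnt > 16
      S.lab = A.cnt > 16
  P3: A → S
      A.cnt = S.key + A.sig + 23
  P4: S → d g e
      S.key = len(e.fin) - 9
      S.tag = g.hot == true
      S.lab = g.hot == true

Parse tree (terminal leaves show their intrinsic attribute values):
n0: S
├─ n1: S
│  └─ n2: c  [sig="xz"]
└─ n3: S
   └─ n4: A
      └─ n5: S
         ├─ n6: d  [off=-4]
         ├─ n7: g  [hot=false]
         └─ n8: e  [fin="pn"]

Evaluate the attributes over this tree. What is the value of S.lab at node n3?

1. n2.sig = "xz"  [terminal]
2. n1.key = 17  [len(c.sig) + 15]
3. n1.tag = false  [false]
4. n1.lab = false  [false]
5. n4.sig = 0  [0]
6. n6.off = -4  [terminal]
7. n7.hot = false  [terminal]
8. n8.fin = "pn"  [terminal]
9. n5.key = -7  [len(e.fin) - 9]
10. n5.tag = false  [g.hot == true]
11. n5.lab = false  [g.hot == true]
12. n4.cnt = 16  [S.key + A.sig + 23]
13. n3.key = 11  [A.cnt * 2 - 21]
14. n3.tag = false  [A.cnt > 16]
15. n3.lab = false  [A.cnt > 16]
16. n0.key = 4  [S₁.key * -1 + 21]
17. n0.tag = true  [true]
18. n0.lab = true  [S₁.lab == false]

false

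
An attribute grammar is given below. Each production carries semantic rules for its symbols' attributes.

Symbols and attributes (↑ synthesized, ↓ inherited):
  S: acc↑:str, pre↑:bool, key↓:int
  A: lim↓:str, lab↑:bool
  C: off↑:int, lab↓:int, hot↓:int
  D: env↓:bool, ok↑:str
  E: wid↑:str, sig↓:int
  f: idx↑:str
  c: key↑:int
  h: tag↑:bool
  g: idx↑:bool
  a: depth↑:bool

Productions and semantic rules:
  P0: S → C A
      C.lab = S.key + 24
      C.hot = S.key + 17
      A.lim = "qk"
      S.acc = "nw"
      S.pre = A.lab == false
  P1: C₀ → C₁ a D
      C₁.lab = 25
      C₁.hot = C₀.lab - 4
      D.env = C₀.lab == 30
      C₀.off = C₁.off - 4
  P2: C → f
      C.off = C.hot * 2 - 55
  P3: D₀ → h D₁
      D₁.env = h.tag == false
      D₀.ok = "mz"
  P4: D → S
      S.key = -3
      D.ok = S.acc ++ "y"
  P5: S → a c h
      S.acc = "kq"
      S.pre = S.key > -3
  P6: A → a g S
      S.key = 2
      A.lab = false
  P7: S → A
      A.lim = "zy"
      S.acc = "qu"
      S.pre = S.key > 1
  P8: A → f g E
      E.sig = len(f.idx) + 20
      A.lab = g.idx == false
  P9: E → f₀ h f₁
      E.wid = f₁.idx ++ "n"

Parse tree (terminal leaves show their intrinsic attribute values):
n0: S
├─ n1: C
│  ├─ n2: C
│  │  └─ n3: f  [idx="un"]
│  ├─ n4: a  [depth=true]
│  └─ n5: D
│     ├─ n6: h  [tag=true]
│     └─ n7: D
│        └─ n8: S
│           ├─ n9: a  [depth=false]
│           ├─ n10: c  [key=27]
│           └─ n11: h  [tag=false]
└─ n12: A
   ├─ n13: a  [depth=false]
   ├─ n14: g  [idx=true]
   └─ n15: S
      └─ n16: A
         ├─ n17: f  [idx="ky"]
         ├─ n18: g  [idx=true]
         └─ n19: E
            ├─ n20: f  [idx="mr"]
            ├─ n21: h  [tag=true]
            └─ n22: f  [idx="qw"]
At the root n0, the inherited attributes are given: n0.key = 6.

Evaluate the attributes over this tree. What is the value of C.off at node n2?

1. n0.key = 6  [given at root]
2. n1.lab = 30  [S.key + 24]
3. n1.hot = 23  [S.key + 17]
4. n2.lab = 25  [25]
5. n2.hot = 26  [C₀.lab - 4]
6. n3.idx = "un"  [terminal]
7. n2.off = -3  [C.hot * 2 - 55]
8. n4.depth = true  [terminal]
9. n5.env = true  [C₀.lab == 30]
10. n6.tag = true  [terminal]
11. n7.env = false  [h.tag == false]
12. n8.key = -3  [-3]
13. n9.depth = false  [terminal]
14. n10.key = 27  [terminal]
15. n11.tag = false  [terminal]
16. n8.acc = "kq"  ["kq"]
17. n8.pre = false  [S.key > -3]
18. n7.ok = "kqy"  [S.acc ++ "y"]
19. n5.ok = "mz"  ["mz"]
20. n1.off = -7  [C₁.off - 4]
21. n12.lim = "qk"  ["qk"]
22. n13.depth = false  [terminal]
23. n14.idx = true  [terminal]
24. n15.key = 2  [2]
25. n16.lim = "zy"  ["zy"]
26. n17.idx = "ky"  [terminal]
27. n18.idx = true  [terminal]
28. n19.sig = 22  [len(f.idx) + 20]
29. n20.idx = "mr"  [terminal]
30. n21.tag = true  [terminal]
31. n22.idx = "qw"  [terminal]
32. n19.wid = "qwn"  [f₁.idx ++ "n"]
33. n16.lab = false  [g.idx == false]
34. n15.acc = "qu"  ["qu"]
35. n15.pre = true  [S.key > 1]
36. n12.lab = false  [false]
37. n0.acc = "nw"  ["nw"]
38. n0.pre = true  [A.lab == false]

-3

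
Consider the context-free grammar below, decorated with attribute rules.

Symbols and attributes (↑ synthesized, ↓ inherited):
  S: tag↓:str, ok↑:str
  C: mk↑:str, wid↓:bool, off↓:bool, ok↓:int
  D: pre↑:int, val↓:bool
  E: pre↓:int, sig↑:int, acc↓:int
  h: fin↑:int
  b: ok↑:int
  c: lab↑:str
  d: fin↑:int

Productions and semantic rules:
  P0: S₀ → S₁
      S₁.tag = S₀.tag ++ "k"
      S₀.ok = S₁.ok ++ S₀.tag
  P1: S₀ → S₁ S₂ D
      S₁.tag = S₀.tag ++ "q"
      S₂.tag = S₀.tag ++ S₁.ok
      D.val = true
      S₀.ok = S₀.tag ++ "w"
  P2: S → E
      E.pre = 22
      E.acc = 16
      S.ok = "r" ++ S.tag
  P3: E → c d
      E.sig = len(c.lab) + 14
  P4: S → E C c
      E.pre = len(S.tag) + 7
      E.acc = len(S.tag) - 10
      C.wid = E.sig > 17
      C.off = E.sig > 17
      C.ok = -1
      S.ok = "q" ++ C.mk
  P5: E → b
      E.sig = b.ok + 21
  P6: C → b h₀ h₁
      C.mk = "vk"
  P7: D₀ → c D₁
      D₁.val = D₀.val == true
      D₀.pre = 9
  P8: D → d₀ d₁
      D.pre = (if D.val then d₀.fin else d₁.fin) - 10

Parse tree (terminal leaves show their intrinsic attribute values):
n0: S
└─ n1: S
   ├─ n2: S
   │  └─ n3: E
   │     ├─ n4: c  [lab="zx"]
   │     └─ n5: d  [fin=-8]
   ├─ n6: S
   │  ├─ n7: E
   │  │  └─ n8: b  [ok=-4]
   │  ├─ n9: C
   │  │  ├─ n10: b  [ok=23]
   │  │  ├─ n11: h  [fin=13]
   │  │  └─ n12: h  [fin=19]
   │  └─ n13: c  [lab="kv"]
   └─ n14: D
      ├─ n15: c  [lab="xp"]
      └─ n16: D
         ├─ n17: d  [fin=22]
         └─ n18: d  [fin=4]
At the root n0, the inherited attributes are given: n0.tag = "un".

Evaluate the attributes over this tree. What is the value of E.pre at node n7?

15

1. n0.tag = "un"  [given at root]
2. n1.tag = "unk"  [S₀.tag ++ "k"]
3. n2.tag = "unkq"  [S₀.tag ++ "q"]
4. n3.pre = 22  [22]
5. n3.acc = 16  [16]
6. n4.lab = "zx"  [terminal]
7. n5.fin = -8  [terminal]
8. n3.sig = 16  [len(c.lab) + 14]
9. n2.ok = "runkq"  ["r" ++ S.tag]
10. n6.tag = "unkrunkq"  [S₀.tag ++ S₁.ok]
11. n7.pre = 15  [len(S.tag) + 7]
12. n7.acc = -2  [len(S.tag) - 10]
13. n8.ok = -4  [terminal]
14. n7.sig = 17  [b.ok + 21]
15. n9.wid = false  [E.sig > 17]
16. n9.off = false  [E.sig > 17]
17. n9.ok = -1  [-1]
18. n10.ok = 23  [terminal]
19. n11.fin = 13  [terminal]
20. n12.fin = 19  [terminal]
21. n9.mk = "vk"  ["vk"]
22. n13.lab = "kv"  [terminal]
23. n6.ok = "qvk"  ["q" ++ C.mk]
24. n14.val = true  [true]
25. n15.lab = "xp"  [terminal]
26. n16.val = true  [D₀.val == true]
27. n17.fin = 22  [terminal]
28. n18.fin = 4  [terminal]
29. n16.pre = 12  [(if D.val then d₀.fin else d₁.fin) - 10]
30. n14.pre = 9  [9]
31. n1.ok = "unkw"  [S₀.tag ++ "w"]
32. n0.ok = "unkwun"  [S₁.ok ++ S₀.tag]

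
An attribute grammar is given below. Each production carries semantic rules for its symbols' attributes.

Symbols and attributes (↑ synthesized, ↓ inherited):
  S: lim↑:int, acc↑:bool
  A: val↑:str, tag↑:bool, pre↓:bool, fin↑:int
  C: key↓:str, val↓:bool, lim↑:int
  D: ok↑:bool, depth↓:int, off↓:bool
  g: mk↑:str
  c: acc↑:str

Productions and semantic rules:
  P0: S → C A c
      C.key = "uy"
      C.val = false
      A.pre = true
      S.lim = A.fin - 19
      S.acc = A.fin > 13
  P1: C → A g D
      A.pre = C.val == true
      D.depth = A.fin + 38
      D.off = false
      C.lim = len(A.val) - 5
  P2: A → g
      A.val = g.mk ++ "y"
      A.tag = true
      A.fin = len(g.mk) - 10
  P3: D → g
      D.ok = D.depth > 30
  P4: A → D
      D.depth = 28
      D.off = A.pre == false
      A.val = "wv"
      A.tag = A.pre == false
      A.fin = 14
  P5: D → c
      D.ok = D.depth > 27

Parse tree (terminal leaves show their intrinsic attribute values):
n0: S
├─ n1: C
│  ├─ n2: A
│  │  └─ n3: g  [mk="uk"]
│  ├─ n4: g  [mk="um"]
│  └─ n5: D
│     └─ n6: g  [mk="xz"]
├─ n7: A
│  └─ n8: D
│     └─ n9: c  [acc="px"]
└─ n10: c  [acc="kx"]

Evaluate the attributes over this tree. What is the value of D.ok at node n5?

false

1. n1.key = "uy"  ["uy"]
2. n1.val = false  [false]
3. n2.pre = false  [C.val == true]
4. n3.mk = "uk"  [terminal]
5. n2.val = "uky"  [g.mk ++ "y"]
6. n2.tag = true  [true]
7. n2.fin = -8  [len(g.mk) - 10]
8. n4.mk = "um"  [terminal]
9. n5.depth = 30  [A.fin + 38]
10. n5.off = false  [false]
11. n6.mk = "xz"  [terminal]
12. n5.ok = false  [D.depth > 30]
13. n1.lim = -2  [len(A.val) - 5]
14. n7.pre = true  [true]
15. n8.depth = 28  [28]
16. n8.off = false  [A.pre == false]
17. n9.acc = "px"  [terminal]
18. n8.ok = true  [D.depth > 27]
19. n7.val = "wv"  ["wv"]
20. n7.tag = false  [A.pre == false]
21. n7.fin = 14  [14]
22. n10.acc = "kx"  [terminal]
23. n0.lim = -5  [A.fin - 19]
24. n0.acc = true  [A.fin > 13]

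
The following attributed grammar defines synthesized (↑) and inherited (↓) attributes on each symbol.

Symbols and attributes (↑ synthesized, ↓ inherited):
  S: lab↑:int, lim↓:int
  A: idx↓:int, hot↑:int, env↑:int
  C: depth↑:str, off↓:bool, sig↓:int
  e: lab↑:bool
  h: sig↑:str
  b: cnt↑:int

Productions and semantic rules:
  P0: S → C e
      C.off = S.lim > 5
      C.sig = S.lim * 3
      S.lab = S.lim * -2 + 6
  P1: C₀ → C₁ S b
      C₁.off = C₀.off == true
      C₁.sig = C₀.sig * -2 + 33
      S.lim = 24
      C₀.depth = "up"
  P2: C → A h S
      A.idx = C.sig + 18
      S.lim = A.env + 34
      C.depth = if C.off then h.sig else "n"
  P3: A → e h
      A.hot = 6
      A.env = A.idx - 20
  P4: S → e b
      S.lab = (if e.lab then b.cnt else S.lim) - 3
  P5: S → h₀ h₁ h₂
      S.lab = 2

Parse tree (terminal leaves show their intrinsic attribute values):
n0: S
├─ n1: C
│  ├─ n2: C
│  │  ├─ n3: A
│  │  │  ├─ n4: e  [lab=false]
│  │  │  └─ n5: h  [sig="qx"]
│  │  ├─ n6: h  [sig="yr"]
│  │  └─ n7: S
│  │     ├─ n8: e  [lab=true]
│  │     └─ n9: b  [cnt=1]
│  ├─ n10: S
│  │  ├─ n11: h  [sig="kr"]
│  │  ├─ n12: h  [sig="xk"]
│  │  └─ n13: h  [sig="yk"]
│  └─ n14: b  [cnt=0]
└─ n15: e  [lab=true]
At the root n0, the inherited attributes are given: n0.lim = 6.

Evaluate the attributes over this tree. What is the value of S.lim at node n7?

29

1. n0.lim = 6  [given at root]
2. n1.off = true  [S.lim > 5]
3. n1.sig = 18  [S.lim * 3]
4. n2.off = true  [C₀.off == true]
5. n2.sig = -3  [C₀.sig * -2 + 33]
6. n3.idx = 15  [C.sig + 18]
7. n4.lab = false  [terminal]
8. n5.sig = "qx"  [terminal]
9. n3.hot = 6  [6]
10. n3.env = -5  [A.idx - 20]
11. n6.sig = "yr"  [terminal]
12. n7.lim = 29  [A.env + 34]
13. n8.lab = true  [terminal]
14. n9.cnt = 1  [terminal]
15. n7.lab = -2  [(if e.lab then b.cnt else S.lim) - 3]
16. n2.depth = "yr"  [if C.off then h.sig else "n"]
17. n10.lim = 24  [24]
18. n11.sig = "kr"  [terminal]
19. n12.sig = "xk"  [terminal]
20. n13.sig = "yk"  [terminal]
21. n10.lab = 2  [2]
22. n14.cnt = 0  [terminal]
23. n1.depth = "up"  ["up"]
24. n15.lab = true  [terminal]
25. n0.lab = -6  [S.lim * -2 + 6]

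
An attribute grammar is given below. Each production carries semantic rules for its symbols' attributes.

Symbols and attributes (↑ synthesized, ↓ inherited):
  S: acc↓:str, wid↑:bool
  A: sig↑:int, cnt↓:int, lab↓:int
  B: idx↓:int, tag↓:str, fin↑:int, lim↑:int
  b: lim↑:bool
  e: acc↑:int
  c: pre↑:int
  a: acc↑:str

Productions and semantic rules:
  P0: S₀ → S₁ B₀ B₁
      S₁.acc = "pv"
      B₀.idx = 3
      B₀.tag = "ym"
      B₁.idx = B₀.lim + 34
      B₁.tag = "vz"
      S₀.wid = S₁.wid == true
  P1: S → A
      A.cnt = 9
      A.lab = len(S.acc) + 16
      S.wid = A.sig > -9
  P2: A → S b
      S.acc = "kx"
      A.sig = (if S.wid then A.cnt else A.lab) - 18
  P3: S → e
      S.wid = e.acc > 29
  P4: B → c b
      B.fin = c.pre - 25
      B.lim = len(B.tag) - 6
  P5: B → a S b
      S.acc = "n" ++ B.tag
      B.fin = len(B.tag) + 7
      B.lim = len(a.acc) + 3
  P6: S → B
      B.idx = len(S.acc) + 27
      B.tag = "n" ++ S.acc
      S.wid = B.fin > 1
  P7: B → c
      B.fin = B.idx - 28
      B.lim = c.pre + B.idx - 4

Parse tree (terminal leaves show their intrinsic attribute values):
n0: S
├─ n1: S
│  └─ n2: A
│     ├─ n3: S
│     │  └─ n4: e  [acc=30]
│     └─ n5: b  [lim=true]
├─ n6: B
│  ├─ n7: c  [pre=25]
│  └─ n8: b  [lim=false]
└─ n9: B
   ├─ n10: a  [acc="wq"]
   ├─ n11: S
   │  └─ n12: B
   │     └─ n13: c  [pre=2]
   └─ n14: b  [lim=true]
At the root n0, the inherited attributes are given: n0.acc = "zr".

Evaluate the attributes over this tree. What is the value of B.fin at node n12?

2

1. n0.acc = "zr"  [given at root]
2. n1.acc = "pv"  ["pv"]
3. n2.cnt = 9  [9]
4. n2.lab = 18  [len(S.acc) + 16]
5. n3.acc = "kx"  ["kx"]
6. n4.acc = 30  [terminal]
7. n3.wid = true  [e.acc > 29]
8. n5.lim = true  [terminal]
9. n2.sig = -9  [(if S.wid then A.cnt else A.lab) - 18]
10. n1.wid = false  [A.sig > -9]
11. n6.idx = 3  [3]
12. n6.tag = "ym"  ["ym"]
13. n7.pre = 25  [terminal]
14. n8.lim = false  [terminal]
15. n6.fin = 0  [c.pre - 25]
16. n6.lim = -4  [len(B.tag) - 6]
17. n9.idx = 30  [B₀.lim + 34]
18. n9.tag = "vz"  ["vz"]
19. n10.acc = "wq"  [terminal]
20. n11.acc = "nvz"  ["n" ++ B.tag]
21. n12.idx = 30  [len(S.acc) + 27]
22. n12.tag = "nnvz"  ["n" ++ S.acc]
23. n13.pre = 2  [terminal]
24. n12.fin = 2  [B.idx - 28]
25. n12.lim = 28  [c.pre + B.idx - 4]
26. n11.wid = true  [B.fin > 1]
27. n14.lim = true  [terminal]
28. n9.fin = 9  [len(B.tag) + 7]
29. n9.lim = 5  [len(a.acc) + 3]
30. n0.wid = false  [S₁.wid == true]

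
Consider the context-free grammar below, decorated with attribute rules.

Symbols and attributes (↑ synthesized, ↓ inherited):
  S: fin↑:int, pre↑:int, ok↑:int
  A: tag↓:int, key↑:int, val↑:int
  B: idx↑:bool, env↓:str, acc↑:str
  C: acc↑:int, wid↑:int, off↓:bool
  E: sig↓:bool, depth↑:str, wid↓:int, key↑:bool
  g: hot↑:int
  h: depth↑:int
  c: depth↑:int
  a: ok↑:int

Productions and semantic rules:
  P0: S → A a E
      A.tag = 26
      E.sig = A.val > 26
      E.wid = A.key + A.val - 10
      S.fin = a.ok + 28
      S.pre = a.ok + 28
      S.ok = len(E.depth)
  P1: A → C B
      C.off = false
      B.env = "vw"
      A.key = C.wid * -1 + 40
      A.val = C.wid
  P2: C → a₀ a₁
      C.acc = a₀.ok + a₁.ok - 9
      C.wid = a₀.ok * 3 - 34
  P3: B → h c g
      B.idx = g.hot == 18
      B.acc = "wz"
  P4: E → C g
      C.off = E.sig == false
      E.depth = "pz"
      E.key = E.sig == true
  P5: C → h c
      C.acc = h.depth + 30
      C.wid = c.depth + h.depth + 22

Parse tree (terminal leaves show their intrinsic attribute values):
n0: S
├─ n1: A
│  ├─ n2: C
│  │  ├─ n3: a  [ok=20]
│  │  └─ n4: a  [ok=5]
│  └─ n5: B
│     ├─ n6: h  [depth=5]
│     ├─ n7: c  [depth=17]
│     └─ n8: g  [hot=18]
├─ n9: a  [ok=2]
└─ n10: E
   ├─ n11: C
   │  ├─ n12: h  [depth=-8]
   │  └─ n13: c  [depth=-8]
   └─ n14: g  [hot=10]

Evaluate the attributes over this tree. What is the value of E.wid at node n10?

30

1. n1.tag = 26  [26]
2. n2.off = false  [false]
3. n3.ok = 20  [terminal]
4. n4.ok = 5  [terminal]
5. n2.acc = 16  [a₀.ok + a₁.ok - 9]
6. n2.wid = 26  [a₀.ok * 3 - 34]
7. n5.env = "vw"  ["vw"]
8. n6.depth = 5  [terminal]
9. n7.depth = 17  [terminal]
10. n8.hot = 18  [terminal]
11. n5.idx = true  [g.hot == 18]
12. n5.acc = "wz"  ["wz"]
13. n1.key = 14  [C.wid * -1 + 40]
14. n1.val = 26  [C.wid]
15. n9.ok = 2  [terminal]
16. n10.sig = false  [A.val > 26]
17. n10.wid = 30  [A.key + A.val - 10]
18. n11.off = true  [E.sig == false]
19. n12.depth = -8  [terminal]
20. n13.depth = -8  [terminal]
21. n11.acc = 22  [h.depth + 30]
22. n11.wid = 6  [c.depth + h.depth + 22]
23. n14.hot = 10  [terminal]
24. n10.depth = "pz"  ["pz"]
25. n10.key = false  [E.sig == true]
26. n0.fin = 30  [a.ok + 28]
27. n0.pre = 30  [a.ok + 28]
28. n0.ok = 2  [len(E.depth)]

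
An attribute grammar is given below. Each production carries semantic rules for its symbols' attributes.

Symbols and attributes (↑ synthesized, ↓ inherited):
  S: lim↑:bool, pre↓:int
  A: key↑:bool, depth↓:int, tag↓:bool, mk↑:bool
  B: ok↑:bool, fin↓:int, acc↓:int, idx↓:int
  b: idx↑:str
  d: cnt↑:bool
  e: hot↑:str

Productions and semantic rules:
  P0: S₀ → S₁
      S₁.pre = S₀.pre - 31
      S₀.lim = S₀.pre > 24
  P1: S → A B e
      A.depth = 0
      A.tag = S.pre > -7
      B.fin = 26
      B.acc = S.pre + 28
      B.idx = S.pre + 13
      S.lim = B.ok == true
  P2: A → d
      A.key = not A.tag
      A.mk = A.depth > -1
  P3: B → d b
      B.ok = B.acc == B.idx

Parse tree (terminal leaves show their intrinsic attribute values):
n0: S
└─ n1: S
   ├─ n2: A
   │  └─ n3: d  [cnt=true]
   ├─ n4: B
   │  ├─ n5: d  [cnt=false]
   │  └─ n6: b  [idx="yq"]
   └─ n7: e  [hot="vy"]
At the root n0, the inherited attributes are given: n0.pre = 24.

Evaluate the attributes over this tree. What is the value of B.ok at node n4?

1. n0.pre = 24  [given at root]
2. n1.pre = -7  [S₀.pre - 31]
3. n2.depth = 0  [0]
4. n2.tag = false  [S.pre > -7]
5. n3.cnt = true  [terminal]
6. n2.key = true  [not A.tag]
7. n2.mk = true  [A.depth > -1]
8. n4.fin = 26  [26]
9. n4.acc = 21  [S.pre + 28]
10. n4.idx = 6  [S.pre + 13]
11. n5.cnt = false  [terminal]
12. n6.idx = "yq"  [terminal]
13. n4.ok = false  [B.acc == B.idx]
14. n7.hot = "vy"  [terminal]
15. n1.lim = false  [B.ok == true]
16. n0.lim = false  [S₀.pre > 24]

false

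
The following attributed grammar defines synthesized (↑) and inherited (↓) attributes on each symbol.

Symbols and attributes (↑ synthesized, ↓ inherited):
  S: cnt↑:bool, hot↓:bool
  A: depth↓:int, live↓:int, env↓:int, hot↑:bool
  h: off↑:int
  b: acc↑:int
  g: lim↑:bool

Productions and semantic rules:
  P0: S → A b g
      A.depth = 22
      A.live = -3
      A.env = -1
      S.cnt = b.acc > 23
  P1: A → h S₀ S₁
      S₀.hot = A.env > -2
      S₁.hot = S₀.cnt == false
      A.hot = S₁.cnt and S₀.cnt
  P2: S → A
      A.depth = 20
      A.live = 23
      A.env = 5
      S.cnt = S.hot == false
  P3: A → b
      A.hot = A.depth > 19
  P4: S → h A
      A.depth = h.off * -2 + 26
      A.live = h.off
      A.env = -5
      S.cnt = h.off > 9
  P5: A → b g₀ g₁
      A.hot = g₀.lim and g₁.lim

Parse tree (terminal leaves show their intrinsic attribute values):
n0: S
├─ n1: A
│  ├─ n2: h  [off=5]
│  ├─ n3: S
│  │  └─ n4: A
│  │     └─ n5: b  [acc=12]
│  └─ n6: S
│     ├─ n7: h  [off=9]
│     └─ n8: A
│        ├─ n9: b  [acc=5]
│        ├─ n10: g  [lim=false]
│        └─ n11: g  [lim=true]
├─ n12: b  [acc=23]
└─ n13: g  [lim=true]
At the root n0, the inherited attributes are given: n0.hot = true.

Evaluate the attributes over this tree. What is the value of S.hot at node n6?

1. n0.hot = true  [given at root]
2. n1.depth = 22  [22]
3. n1.live = -3  [-3]
4. n1.env = -1  [-1]
5. n2.off = 5  [terminal]
6. n3.hot = true  [A.env > -2]
7. n4.depth = 20  [20]
8. n4.live = 23  [23]
9. n4.env = 5  [5]
10. n5.acc = 12  [terminal]
11. n4.hot = true  [A.depth > 19]
12. n3.cnt = false  [S.hot == false]
13. n6.hot = true  [S₀.cnt == false]
14. n7.off = 9  [terminal]
15. n8.depth = 8  [h.off * -2 + 26]
16. n8.live = 9  [h.off]
17. n8.env = -5  [-5]
18. n9.acc = 5  [terminal]
19. n10.lim = false  [terminal]
20. n11.lim = true  [terminal]
21. n8.hot = false  [g₀.lim and g₁.lim]
22. n6.cnt = false  [h.off > 9]
23. n1.hot = false  [S₁.cnt and S₀.cnt]
24. n12.acc = 23  [terminal]
25. n13.lim = true  [terminal]
26. n0.cnt = false  [b.acc > 23]

true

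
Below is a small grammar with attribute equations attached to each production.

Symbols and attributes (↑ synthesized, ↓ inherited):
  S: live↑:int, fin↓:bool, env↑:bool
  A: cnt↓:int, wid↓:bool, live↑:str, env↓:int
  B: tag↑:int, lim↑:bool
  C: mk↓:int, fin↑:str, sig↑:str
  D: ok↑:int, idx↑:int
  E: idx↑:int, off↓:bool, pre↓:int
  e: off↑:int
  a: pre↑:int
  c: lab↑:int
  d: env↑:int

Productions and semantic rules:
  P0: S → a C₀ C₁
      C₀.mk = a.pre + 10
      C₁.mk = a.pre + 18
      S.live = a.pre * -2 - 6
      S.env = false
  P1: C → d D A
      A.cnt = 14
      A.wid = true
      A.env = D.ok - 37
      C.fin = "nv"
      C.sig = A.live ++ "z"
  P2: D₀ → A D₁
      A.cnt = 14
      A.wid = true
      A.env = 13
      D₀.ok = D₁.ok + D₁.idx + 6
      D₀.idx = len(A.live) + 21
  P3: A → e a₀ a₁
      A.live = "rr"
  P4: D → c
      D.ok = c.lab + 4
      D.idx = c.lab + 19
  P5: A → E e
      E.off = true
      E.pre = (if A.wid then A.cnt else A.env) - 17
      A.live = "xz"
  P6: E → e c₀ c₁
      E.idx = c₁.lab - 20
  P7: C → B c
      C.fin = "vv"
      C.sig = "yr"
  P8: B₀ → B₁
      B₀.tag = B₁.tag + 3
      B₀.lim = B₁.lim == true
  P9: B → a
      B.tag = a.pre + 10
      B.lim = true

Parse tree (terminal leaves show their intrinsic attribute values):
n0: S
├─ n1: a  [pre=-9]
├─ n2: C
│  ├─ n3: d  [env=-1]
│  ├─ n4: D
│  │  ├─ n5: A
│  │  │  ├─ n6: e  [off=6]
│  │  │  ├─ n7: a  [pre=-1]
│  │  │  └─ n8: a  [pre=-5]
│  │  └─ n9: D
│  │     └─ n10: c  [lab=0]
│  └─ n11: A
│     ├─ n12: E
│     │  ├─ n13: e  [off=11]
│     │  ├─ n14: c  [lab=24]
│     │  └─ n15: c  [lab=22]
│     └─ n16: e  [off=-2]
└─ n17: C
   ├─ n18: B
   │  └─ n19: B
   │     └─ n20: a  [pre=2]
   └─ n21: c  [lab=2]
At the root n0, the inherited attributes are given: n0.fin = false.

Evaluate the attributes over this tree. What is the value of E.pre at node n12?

-3

1. n0.fin = false  [given at root]
2. n1.pre = -9  [terminal]
3. n2.mk = 1  [a.pre + 10]
4. n3.env = -1  [terminal]
5. n5.cnt = 14  [14]
6. n5.wid = true  [true]
7. n5.env = 13  [13]
8. n6.off = 6  [terminal]
9. n7.pre = -1  [terminal]
10. n8.pre = -5  [terminal]
11. n5.live = "rr"  ["rr"]
12. n10.lab = 0  [terminal]
13. n9.ok = 4  [c.lab + 4]
14. n9.idx = 19  [c.lab + 19]
15. n4.ok = 29  [D₁.ok + D₁.idx + 6]
16. n4.idx = 23  [len(A.live) + 21]
17. n11.cnt = 14  [14]
18. n11.wid = true  [true]
19. n11.env = -8  [D.ok - 37]
20. n12.off = true  [true]
21. n12.pre = -3  [(if A.wid then A.cnt else A.env) - 17]
22. n13.off = 11  [terminal]
23. n14.lab = 24  [terminal]
24. n15.lab = 22  [terminal]
25. n12.idx = 2  [c₁.lab - 20]
26. n16.off = -2  [terminal]
27. n11.live = "xz"  ["xz"]
28. n2.fin = "nv"  ["nv"]
29. n2.sig = "xzz"  [A.live ++ "z"]
30. n17.mk = 9  [a.pre + 18]
31. n20.pre = 2  [terminal]
32. n19.tag = 12  [a.pre + 10]
33. n19.lim = true  [true]
34. n18.tag = 15  [B₁.tag + 3]
35. n18.lim = true  [B₁.lim == true]
36. n21.lab = 2  [terminal]
37. n17.fin = "vv"  ["vv"]
38. n17.sig = "yr"  ["yr"]
39. n0.live = 12  [a.pre * -2 - 6]
40. n0.env = false  [false]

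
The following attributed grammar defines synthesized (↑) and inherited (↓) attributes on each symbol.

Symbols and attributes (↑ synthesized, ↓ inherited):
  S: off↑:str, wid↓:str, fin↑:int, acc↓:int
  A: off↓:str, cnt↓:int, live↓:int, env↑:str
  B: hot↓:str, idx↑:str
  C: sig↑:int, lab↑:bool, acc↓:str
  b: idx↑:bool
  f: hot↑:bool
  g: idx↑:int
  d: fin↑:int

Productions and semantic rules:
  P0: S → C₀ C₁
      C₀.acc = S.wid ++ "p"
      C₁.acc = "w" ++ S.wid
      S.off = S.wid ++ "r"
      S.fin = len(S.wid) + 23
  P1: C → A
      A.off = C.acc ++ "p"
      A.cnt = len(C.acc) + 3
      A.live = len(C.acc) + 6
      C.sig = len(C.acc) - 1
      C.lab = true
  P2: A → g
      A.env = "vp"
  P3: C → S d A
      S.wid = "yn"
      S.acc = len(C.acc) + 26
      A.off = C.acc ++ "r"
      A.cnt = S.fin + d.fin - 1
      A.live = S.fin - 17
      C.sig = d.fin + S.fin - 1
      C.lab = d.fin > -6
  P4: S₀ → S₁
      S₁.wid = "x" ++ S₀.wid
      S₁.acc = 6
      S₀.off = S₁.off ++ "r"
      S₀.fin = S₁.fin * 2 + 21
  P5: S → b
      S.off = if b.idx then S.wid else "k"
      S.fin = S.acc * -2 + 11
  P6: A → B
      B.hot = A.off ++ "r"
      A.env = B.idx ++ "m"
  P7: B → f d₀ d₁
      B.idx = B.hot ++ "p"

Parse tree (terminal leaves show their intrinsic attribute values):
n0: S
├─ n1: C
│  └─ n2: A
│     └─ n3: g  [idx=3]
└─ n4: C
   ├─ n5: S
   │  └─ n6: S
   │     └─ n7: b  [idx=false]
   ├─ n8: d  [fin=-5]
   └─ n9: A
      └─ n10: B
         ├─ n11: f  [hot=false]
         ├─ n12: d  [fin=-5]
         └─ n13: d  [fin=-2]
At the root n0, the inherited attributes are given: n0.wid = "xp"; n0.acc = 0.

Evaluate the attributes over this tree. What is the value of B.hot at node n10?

1. n0.wid = "xp"  [given at root]
2. n0.acc = 0  [given at root]
3. n1.acc = "xpp"  [S.wid ++ "p"]
4. n2.off = "xppp"  [C.acc ++ "p"]
5. n2.cnt = 6  [len(C.acc) + 3]
6. n2.live = 9  [len(C.acc) + 6]
7. n3.idx = 3  [terminal]
8. n2.env = "vp"  ["vp"]
9. n1.sig = 2  [len(C.acc) - 1]
10. n1.lab = true  [true]
11. n4.acc = "wxp"  ["w" ++ S.wid]
12. n5.wid = "yn"  ["yn"]
13. n5.acc = 29  [len(C.acc) + 26]
14. n6.wid = "xyn"  ["x" ++ S₀.wid]
15. n6.acc = 6  [6]
16. n7.idx = false  [terminal]
17. n6.off = "k"  [if b.idx then S.wid else "k"]
18. n6.fin = -1  [S.acc * -2 + 11]
19. n5.off = "kr"  [S₁.off ++ "r"]
20. n5.fin = 19  [S₁.fin * 2 + 21]
21. n8.fin = -5  [terminal]
22. n9.off = "wxpr"  [C.acc ++ "r"]
23. n9.cnt = 13  [S.fin + d.fin - 1]
24. n9.live = 2  [S.fin - 17]
25. n10.hot = "wxprr"  [A.off ++ "r"]
26. n11.hot = false  [terminal]
27. n12.fin = -5  [terminal]
28. n13.fin = -2  [terminal]
29. n10.idx = "wxprrp"  [B.hot ++ "p"]
30. n9.env = "wxprrpm"  [B.idx ++ "m"]
31. n4.sig = 13  [d.fin + S.fin - 1]
32. n4.lab = true  [d.fin > -6]
33. n0.off = "xpr"  [S.wid ++ "r"]
34. n0.fin = 25  [len(S.wid) + 23]

"wxprr"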